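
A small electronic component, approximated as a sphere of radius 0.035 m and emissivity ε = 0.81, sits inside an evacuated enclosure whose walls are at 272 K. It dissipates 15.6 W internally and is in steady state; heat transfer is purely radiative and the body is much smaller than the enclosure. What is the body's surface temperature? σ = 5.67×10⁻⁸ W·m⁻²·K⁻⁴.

For a small grey body in a large enclosure, net radiated power = εσA(T⁴ − T_w⁴).
Steady state: P = εσA(T⁴ − T_w⁴) with A = 4πr² = 0.01539 m².
T⁴ = P/(εσA) + T_w⁴ = 15.6/(0.81·5.67×10⁻⁸·0.01539) + (272)⁴
    = 2.207×10¹⁰ + 5.474×10⁹ = 2.754×10¹⁰ K⁴.

T ≈ 407 K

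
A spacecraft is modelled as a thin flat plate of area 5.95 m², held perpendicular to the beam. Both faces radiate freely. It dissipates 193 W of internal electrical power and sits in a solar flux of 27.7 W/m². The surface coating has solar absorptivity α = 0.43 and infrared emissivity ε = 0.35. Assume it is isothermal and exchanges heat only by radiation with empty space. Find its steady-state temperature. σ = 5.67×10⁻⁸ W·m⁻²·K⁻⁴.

T ≈ 183 K

At steady state, absorbed solar power + internal power = radiated power.
Absorbed: α·S·A_cross = 0.43·27.7·5.950 = 70.87 W (cross-section A).
Total input = 70.87 + 193 = 263.9 W.
Radiated: εσ·A_surf·T⁴ with A_surf = 2A = 11.90 m².
T⁴ = 263.9/(0.35·5.67×10⁻⁸·11.90) = 1.117×10⁹ K⁴.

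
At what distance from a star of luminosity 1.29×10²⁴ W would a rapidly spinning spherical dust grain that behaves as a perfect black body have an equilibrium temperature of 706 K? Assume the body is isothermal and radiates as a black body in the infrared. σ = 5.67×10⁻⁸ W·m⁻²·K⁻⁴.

d ≈ 1.35×10⁹ m

For an isothermal black-emitting sphere, (1−a)S·πr² = σ·4πr²·T⁴ ⇒ S = 4σT⁴/(1−a).
S = 4·5.67×10⁻⁸·(706)⁴/1.00 = 56350 W/m².
Flux falls as S = L/(4πd²), so d = √(L/(4πS)) = √(1.29×10²⁴/(4π·56350)).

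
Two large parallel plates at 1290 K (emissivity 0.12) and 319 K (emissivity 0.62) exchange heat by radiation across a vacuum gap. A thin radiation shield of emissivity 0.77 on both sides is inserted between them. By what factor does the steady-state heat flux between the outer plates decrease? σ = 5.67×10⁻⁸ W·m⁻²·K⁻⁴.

factor ≈ 1.18

Without shield: q₀ = σΔ(T⁴)/(1/ε₁+1/ε₂−1) with denominator 8.946.
With shield the two gaps are in series; the resistances add: (1/ε₁+1/ε_s−1)+(1/ε_s+1/ε₂−1) = 8.632+1.912 = 10.54.
Heat-flux ratio q₀/q = 10.54/8.946.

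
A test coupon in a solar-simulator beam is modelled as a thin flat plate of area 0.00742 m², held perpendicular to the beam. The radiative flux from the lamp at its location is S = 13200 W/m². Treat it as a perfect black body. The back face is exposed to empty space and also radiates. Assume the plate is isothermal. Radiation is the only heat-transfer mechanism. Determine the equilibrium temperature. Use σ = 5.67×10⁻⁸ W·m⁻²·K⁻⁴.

At equilibrium, absorbed power = emitted power.
Absorbing cross-section = A = 0.007420 m²; emitting surface = 2A = 0.01484 m² (ratio 2).
S·A_cross = εσ·A_surf·T⁴  ⇒  T⁴ = S/(2σ).
T⁴ = 1.00·13200/(2·5.67×10⁻⁸) = 1.164×10¹¹ K⁴.
T = (1.164×10¹¹)^(1/4).

T ≈ 584 K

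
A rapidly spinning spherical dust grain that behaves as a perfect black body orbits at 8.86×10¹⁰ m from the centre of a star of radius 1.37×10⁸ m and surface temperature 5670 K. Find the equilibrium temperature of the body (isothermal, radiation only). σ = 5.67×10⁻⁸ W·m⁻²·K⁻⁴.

T ≈ 158 K

The star's surface emits σT_*⁴; at distance d the flux is S = σT_*⁴(R_*/d)².
S = 5.67×10⁻⁸·(5670)⁴·(1.37×10⁸/8.86×10¹⁰)² = 140.1 W/m².
For an isothermal sphere T⁴ = (1−a)S/(4σ) = 6.178×10⁸ K⁴.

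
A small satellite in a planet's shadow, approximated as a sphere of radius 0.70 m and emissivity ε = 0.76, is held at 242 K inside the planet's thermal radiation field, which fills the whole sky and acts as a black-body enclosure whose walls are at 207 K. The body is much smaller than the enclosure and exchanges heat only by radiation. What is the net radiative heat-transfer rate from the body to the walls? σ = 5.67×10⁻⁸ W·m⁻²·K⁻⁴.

P_net ≈ 423 W

For a small grey body in a large enclosure: P_net = εσA(T_body⁴ − T_wall⁴).
A = 4πr² = 6.158 m²; T_body⁴ − T_wall⁴ = 3.430×10⁹ − 1.836×10⁹ = 1.594×10⁹ K⁴.
|P_net| = 0.76·5.67×10⁻⁸·6.158·1.594×10⁹.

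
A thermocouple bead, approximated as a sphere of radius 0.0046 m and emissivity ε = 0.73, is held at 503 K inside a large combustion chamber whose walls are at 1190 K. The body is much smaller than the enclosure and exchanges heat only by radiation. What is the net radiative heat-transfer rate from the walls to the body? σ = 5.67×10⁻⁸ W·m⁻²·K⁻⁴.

For a small grey body in a large enclosure: P_net = εσA(T_body⁴ − T_wall⁴).
A = 4πr² = 2.659×10⁻⁴ m²; T_body⁴ − T_wall⁴ = 6.401×10¹⁰ − 2.005×10¹² = -1.941×10¹² K⁴.
|P_net| = 0.73·5.67×10⁻⁸·2.659×10⁻⁴·1.941×10¹².

P_net ≈ 21.4 W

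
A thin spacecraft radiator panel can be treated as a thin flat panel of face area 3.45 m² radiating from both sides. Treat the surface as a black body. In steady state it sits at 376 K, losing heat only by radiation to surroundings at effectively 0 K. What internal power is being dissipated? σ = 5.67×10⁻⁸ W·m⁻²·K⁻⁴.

Steady state: P = εσA T⁴.
A = 2·3.45 = 6.900 m²; T⁴ = (376)⁴ = 1.999×10¹⁰ K⁴.
P = 1.0 × 5.67×10⁻⁸ × 6.900 × 1.999×10¹⁰.

P ≈ 7820 W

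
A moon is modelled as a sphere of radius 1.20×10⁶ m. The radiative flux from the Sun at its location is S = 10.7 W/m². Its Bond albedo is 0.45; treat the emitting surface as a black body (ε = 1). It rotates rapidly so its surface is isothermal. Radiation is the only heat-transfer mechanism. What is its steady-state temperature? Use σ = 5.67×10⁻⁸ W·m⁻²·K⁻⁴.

T ≈ 71.4 K

At equilibrium, absorbed power = emitted power.
Absorbing cross-section = πr² = 4.524×10¹² m²; emitting surface = 4πr² = 1.810×10¹³ m² (ratio 4).
(1−a)S·A_cross = εσ·A_surf·T⁴  ⇒  T⁴ = (1−a)S/(4σ).
T⁴ = 0.550·10.7/(4·5.67×10⁻⁸) = 2.595×10⁷ K⁴.
T = (2.595×10⁷)^(1/4).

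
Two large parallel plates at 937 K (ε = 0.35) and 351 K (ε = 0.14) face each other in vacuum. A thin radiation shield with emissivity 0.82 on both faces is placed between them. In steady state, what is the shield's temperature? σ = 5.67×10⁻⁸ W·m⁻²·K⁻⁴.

In steady state the net flux on the hot side equals that on the cold side.
σ(T₁⁴−T_s⁴)/D₁ = σ(T_s⁴−T₂⁴)/D₂, with D₁ = 1/ε₁+1/ε_s−1 = 3.077, D₂ = 1/ε_s+1/ε₂−1 = 7.362.
Solve for T_s⁴: T_s⁴ = (D₂·T₁⁴ + D₁·T₂⁴)/(D₁+D₂) = 5.481×10¹¹ K⁴.

T_s ≈ 860 K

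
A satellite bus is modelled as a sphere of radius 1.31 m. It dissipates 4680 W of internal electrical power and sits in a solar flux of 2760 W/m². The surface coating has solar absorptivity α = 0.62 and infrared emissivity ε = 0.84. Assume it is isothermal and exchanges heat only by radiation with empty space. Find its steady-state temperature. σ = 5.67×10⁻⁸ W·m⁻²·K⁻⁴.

At steady state, absorbed solar power + internal power = radiated power.
Absorbed: α·S·A_cross = 0.62·2760·5.391 = 9226 W (cross-section πr²).
Total input = 9226 + 4680 = 13910 W.
Radiated: εσ·A_surf·T⁴ with A_surf = 4πr² = 21.57 m².
T⁴ = 13910/(0.84·5.67×10⁻⁸·21.57) = 1.354×10¹⁰ K⁴.

T ≈ 341 K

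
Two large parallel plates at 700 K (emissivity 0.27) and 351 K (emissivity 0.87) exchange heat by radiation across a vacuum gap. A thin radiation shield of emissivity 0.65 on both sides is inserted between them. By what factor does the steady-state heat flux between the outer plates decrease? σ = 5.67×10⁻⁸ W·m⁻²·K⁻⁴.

factor ≈ 1.54

Without shield: q₀ = σΔ(T⁴)/(1/ε₁+1/ε₂−1) with denominator 3.853.
With shield the two gaps are in series; the resistances add: (1/ε₁+1/ε_s−1)+(1/ε_s+1/ε₂−1) = 4.242+1.688 = 5.930.
Heat-flux ratio q₀/q = 5.930/3.853.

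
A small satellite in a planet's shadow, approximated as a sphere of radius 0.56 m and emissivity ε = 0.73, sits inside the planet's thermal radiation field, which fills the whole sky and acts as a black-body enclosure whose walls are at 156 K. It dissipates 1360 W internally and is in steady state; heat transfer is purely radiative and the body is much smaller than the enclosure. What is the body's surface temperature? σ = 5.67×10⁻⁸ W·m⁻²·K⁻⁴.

For a small grey body in a large enclosure, net radiated power = εσA(T⁴ − T_w⁴).
Steady state: P = εσA(T⁴ − T_w⁴) with A = 4πr² = 3.941 m².
T⁴ = P/(εσA) + T_w⁴ = 1360/(0.73·5.67×10⁻⁸·3.941) + (156)⁴
    = 8.338×10⁹ + 5.922×10⁸ = 8.930×10⁹ K⁴.

T ≈ 307 K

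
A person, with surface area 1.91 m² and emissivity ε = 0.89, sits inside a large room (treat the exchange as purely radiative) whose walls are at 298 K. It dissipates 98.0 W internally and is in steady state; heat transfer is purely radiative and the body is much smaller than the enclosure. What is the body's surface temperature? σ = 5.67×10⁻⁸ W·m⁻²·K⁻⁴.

For a small grey body in a large enclosure, net radiated power = εσA(T⁴ − T_w⁴).
Steady state: P = εσA(T⁴ − T_w⁴) with A = 1.91 m².
T⁴ = P/(εσA) + T_w⁴ = 98.0/(0.89·5.67×10⁻⁸·1.910) + (298)⁴
    = 1.017×10⁹ + 7.886×10⁹ = 8.903×10⁹ K⁴.

T ≈ 307 K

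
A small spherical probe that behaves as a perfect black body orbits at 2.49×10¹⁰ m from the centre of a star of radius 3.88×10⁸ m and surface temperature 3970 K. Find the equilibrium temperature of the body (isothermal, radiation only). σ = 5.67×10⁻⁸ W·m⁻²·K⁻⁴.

T ≈ 350 K

The star's surface emits σT_*⁴; at distance d the flux is S = σT_*⁴(R_*/d)².
S = 5.67×10⁻⁸·(3970)⁴·(3.88×10⁸/2.49×10¹⁰)² = 3420 W/m².
For an isothermal sphere T⁴ = (1−a)S/(4σ) = 1.508×10¹⁰ K⁴.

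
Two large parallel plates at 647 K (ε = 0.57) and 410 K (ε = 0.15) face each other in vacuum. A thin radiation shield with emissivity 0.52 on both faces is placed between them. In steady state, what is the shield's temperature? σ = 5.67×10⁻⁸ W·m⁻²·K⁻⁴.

T_s ≈ 608 K

In steady state the net flux on the hot side equals that on the cold side.
σ(T₁⁴−T_s⁴)/D₁ = σ(T_s⁴−T₂⁴)/D₂, with D₁ = 1/ε₁+1/ε_s−1 = 2.677, D₂ = 1/ε_s+1/ε₂−1 = 7.590.
Solve for T_s⁴: T_s⁴ = (D₂·T₁⁴ + D₁·T₂⁴)/(D₁+D₂) = 1.369×10¹¹ K⁴.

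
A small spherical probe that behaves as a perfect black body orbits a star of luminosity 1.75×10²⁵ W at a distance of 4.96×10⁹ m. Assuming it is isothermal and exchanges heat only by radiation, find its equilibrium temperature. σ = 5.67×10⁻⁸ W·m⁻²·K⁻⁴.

T ≈ 707 K

First find the stellar flux at distance d: S = L/(4πd²) = 1.75×10²⁵/(4π·(4.96×10⁹)²) = 56610 W/m².
For an isothermal sphere, absorbed (1−a)S·πr² = emitted σ·4πr²·T⁴, so T⁴ = (1−a)S/(4σ).
T⁴ = 1.00·56610/(4·5.67×10⁻⁸) = 2.496×10¹¹ K⁴.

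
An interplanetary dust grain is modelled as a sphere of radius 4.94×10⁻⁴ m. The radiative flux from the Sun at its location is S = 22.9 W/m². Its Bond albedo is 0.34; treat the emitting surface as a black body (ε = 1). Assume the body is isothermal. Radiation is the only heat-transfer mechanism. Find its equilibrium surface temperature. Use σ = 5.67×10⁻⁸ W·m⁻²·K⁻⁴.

At equilibrium, absorbed power = emitted power.
Absorbing cross-section = πr² = 7.667×10⁻⁷ m²; emitting surface = 4πr² = 3.067×10⁻⁶ m² (ratio 4).
(1−a)S·A_cross = εσ·A_surf·T⁴  ⇒  T⁴ = (1−a)S/(4σ).
T⁴ = 0.660·22.9/(4·5.67×10⁻⁸) = 6.664×10⁷ K⁴.
T = (6.664×10⁷)^(1/4).

T ≈ 90.4 K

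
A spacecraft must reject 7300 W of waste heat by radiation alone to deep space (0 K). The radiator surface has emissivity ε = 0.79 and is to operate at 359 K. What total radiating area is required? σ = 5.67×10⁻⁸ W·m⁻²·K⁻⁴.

A ≈ 9.81 m²

P = εσA T⁴ ⇒ A = P/(εσT⁴).
T⁴ = 1.661×10¹⁰ K⁴.
A = 7300/(0.79 × 5.67×10⁻⁸ × 1.661×10¹⁰).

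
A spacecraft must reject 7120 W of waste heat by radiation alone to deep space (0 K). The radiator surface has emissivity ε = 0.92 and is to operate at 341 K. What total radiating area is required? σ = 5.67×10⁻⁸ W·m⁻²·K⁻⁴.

P = εσA T⁴ ⇒ A = P/(εσT⁴).
T⁴ = 1.352×10¹⁰ K⁴.
A = 7120/(0.92 × 5.67×10⁻⁸ × 1.352×10¹⁰).

A ≈ 10.1 m²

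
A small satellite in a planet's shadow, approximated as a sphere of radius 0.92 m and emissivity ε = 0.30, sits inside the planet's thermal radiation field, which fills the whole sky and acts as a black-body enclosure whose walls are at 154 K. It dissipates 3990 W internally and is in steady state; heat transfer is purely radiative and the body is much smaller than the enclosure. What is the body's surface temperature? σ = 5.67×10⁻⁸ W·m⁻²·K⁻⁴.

T ≈ 388 K

For a small grey body in a large enclosure, net radiated power = εσA(T⁴ − T_w⁴).
Steady state: P = εσA(T⁴ − T_w⁴) with A = 4πr² = 10.64 m².
T⁴ = P/(εσA) + T_w⁴ = 3990/(0.30·5.67×10⁻⁸·10.64) + (154)⁴
    = 2.205×10¹⁰ + 5.624×10⁸ = 2.262×10¹⁰ K⁴.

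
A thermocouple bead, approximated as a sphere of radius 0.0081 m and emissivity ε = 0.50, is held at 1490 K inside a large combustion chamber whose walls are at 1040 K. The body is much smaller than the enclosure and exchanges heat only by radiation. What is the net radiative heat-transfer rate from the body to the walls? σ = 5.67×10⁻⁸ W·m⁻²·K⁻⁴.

P_net ≈ 87.9 W

For a small grey body in a large enclosure: P_net = εσA(T_body⁴ − T_wall⁴).
A = 4πr² = 8.245×10⁻⁴ m²; T_body⁴ − T_wall⁴ = 4.929×10¹² − 1.170×10¹² = 3.759×10¹² K⁴.
|P_net| = 0.50·5.67×10⁻⁸·8.245×10⁻⁴·3.759×10¹².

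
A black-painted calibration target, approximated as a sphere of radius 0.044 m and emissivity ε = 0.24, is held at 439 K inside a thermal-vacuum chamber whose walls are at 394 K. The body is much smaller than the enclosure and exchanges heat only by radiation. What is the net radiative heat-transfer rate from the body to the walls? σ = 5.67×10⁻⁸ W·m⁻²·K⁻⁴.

For a small grey body in a large enclosure: P_net = εσA(T_body⁴ − T_wall⁴).
A = 4πr² = 0.02433 m²; T_body⁴ − T_wall⁴ = 3.714×10¹⁰ − 2.410×10¹⁰ = 1.304×10¹⁰ K⁴.
|P_net| = 0.24·5.67×10⁻⁸·0.02433·1.304×10¹⁰.

P_net ≈ 4.32 W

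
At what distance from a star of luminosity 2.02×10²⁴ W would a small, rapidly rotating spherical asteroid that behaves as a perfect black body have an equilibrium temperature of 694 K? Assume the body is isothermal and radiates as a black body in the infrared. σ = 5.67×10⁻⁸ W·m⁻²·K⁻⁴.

d ≈ 1.75×10⁹ m

For an isothermal black-emitting sphere, (1−a)S·πr² = σ·4πr²·T⁴ ⇒ S = 4σT⁴/(1−a).
S = 4·5.67×10⁻⁸·(694)⁴/1.00 = 52610 W/m².
Flux falls as S = L/(4πd²), so d = √(L/(4πS)) = √(2.02×10²⁴/(4π·52610)).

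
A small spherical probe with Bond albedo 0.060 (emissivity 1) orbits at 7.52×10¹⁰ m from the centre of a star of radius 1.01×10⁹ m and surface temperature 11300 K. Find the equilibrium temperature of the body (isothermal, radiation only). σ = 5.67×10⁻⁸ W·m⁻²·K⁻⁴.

The star's surface emits σT_*⁴; at distance d the flux is S = σT_*⁴(R_*/d)².
S = 5.67×10⁻⁸·(11300)⁴·(1.01×10⁹/7.52×10¹⁰)² = 1.668×10⁵ W/m².
For an isothermal sphere T⁴ = (1−a)S/(4σ) = 6.912×10¹¹ K⁴.

T ≈ 912 K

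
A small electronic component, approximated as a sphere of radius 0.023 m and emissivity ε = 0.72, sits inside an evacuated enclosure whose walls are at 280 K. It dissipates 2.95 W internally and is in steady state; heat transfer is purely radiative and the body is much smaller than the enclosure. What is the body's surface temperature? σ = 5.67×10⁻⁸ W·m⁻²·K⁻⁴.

T ≈ 361 K

For a small grey body in a large enclosure, net radiated power = εσA(T⁴ − T_w⁴).
Steady state: P = εσA(T⁴ − T_w⁴) with A = 4πr² = 0.006648 m².
T⁴ = P/(εσA) + T_w⁴ = 2.95/(0.72·5.67×10⁻⁸·0.006648) + (280)⁴
    = 1.087×10¹⁰ + 6.147×10⁹ = 1.702×10¹⁰ K⁴.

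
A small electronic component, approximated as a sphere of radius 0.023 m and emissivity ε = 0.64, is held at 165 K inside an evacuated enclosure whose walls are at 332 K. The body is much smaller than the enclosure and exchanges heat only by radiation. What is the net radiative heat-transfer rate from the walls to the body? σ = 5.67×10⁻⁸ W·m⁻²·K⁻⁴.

For a small grey body in a large enclosure: P_net = εσA(T_body⁴ − T_wall⁴).
A = 4πr² = 0.006648 m²; T_body⁴ − T_wall⁴ = 7.412×10⁸ − 1.215×10¹⁰ = -1.141×10¹⁰ K⁴.
|P_net| = 0.64·5.67×10⁻⁸·0.006648·1.141×10¹⁰.

P_net ≈ 2.75 W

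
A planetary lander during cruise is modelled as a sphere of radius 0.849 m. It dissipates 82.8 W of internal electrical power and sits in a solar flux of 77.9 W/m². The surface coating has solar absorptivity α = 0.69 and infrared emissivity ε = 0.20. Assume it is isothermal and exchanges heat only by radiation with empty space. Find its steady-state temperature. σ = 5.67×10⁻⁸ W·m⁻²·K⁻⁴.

T ≈ 211 K

At steady state, absorbed solar power + internal power = radiated power.
Absorbed: α·S·A_cross = 0.69·77.9·2.264 = 121.7 W (cross-section πr²).
Total input = 121.7 + 82.8 = 204.5 W.
Radiated: εσ·A_surf·T⁴ with A_surf = 4πr² = 9.058 m².
T⁴ = 204.5/(0.20·5.67×10⁻⁸·9.058) = 1.991×10⁹ K⁴.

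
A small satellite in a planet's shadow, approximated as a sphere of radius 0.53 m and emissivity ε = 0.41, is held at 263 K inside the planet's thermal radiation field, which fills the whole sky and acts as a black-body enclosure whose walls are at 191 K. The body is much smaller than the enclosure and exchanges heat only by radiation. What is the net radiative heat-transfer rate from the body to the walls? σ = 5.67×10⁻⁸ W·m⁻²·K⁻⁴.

P_net ≈ 283 W

For a small grey body in a large enclosure: P_net = εσA(T_body⁴ − T_wall⁴).
A = 4πr² = 3.530 m²; T_body⁴ − T_wall⁴ = 4.784×10⁹ − 1.331×10⁹ = 3.453×10⁹ K⁴.
|P_net| = 0.41·5.67×10⁻⁸·3.530·3.453×10⁹.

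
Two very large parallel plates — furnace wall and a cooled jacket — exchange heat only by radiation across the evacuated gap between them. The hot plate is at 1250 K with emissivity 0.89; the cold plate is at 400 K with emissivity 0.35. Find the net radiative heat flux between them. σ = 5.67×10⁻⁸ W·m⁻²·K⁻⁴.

For two infinite grey parallel plates, q = σ(T₁⁴ − T₂⁴)/(1/ε₁ + 1/ε₂ − 1).
T₁⁴ − T₂⁴ = 2.441×10¹² − 2.560×10¹⁰ = 2.416×10¹² K⁴.
1/ε₁ + 1/ε₂ − 1 = 1.124 + 2.857 − 1 = 2.981.
q = 5.67×10⁻⁸ × 2.416×10¹² / 2.981.

q ≈ 46000 W/m²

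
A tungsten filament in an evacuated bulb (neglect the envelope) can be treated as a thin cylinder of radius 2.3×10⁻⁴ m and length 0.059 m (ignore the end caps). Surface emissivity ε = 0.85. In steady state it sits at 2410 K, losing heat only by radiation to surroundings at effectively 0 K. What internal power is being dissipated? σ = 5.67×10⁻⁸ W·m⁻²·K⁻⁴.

Steady state: P = εσA T⁴.
A = 2πrL = 8.526×10⁻⁵ m²; T⁴ = (2410)⁴ = 3.373×10¹³ K⁴.
P = 0.85 × 5.67×10⁻⁸ × 8.526×10⁻⁵ × 3.373×10¹³.

P ≈ 139 W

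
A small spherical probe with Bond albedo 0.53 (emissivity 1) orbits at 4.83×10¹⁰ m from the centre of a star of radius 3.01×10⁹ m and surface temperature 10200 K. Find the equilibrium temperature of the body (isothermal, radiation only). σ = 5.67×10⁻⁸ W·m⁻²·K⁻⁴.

The star's surface emits σT_*⁴; at distance d the flux is S = σT_*⁴(R_*/d)².
S = 5.67×10⁻⁸·(10200)⁴·(3.01×10⁹/4.83×10¹⁰)² = 2.384×10⁶ W/m².
For an isothermal sphere T⁴ = (1−a)S/(4σ) = 4.939×10¹² K⁴.

T ≈ 1490 K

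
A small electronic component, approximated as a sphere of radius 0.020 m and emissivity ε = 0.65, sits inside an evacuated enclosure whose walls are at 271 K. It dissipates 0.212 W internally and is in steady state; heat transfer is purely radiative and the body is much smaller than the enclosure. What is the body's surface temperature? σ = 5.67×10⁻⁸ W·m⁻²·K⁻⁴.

For a small grey body in a large enclosure, net radiated power = εσA(T⁴ − T_w⁴).
Steady state: P = εσA(T⁴ − T_w⁴) with A = 4πr² = 0.005027 m².
T⁴ = P/(εσA) + T_w⁴ = 0.212/(0.65·5.67×10⁻⁸·0.005027) + (271)⁴
    = 1.144×10⁹ + 5.394×10⁹ = 6.538×10⁹ K⁴.

T ≈ 284 K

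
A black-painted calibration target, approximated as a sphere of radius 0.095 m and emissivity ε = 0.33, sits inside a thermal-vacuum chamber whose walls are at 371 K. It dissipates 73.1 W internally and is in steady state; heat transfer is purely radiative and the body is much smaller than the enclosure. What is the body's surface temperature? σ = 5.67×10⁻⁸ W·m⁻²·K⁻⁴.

T ≈ 481 K

For a small grey body in a large enclosure, net radiated power = εσA(T⁴ − T_w⁴).
Steady state: P = εσA(T⁴ − T_w⁴) with A = 4πr² = 0.1134 m².
T⁴ = P/(εσA) + T_w⁴ = 73.1/(0.33·5.67×10⁻⁸·0.1134) + (371)⁴
    = 3.445×10¹⁰ + 1.895×10¹⁰ = 5.339×10¹⁰ K⁴.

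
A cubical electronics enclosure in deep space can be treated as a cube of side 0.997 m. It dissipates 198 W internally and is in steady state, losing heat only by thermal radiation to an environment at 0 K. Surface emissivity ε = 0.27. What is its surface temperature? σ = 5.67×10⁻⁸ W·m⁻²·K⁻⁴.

Steady state: internal power = radiated power, P = εσA T⁴.
Radiating area A = 6L² = 5.964 m².
T⁴ = P/(εσA) = 198/(0.27·5.67×10⁻⁸·5.964) = 2.169×10⁹ K⁴.
T = (2.169×10⁹)^(1/4).

T ≈ 216 K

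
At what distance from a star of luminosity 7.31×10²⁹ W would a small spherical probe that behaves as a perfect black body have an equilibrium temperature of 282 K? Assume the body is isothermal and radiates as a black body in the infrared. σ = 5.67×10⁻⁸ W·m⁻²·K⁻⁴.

For an isothermal black-emitting sphere, (1−a)S·πr² = σ·4πr²·T⁴ ⇒ S = 4σT⁴/(1−a).
S = 4·5.67×10⁻⁸·(282)⁴/1.00 = 1434 W/m².
Flux falls as S = L/(4πd²), so d = √(L/(4πS)) = √(7.31×10²⁹/(4π·1434)).

d ≈ 6.37×10¹² m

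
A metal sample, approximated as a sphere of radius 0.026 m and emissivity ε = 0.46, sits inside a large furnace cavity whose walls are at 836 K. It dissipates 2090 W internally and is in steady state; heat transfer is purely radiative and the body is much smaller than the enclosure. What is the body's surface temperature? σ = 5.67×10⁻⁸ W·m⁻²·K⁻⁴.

T ≈ 1770 K

For a small grey body in a large enclosure, net radiated power = εσA(T⁴ − T_w⁴).
Steady state: P = εσA(T⁴ − T_w⁴) with A = 4πr² = 0.008495 m².
T⁴ = P/(εσA) + T_w⁴ = 2090/(0.46·5.67×10⁻⁸·0.008495) + (836)⁴
    = 9.433×10¹² + 4.885×10¹¹ = 9.921×10¹² K⁴.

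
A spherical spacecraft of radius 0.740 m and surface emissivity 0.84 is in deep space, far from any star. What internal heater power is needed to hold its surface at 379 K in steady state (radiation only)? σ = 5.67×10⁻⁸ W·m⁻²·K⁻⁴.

P ≈ 6760 W

P = εσ·4πr²·T⁴.
4πr² = 6.881 m²; T⁴ = 2.063×10¹⁰ K⁴.
P = 0.84·5.67×10⁻⁸·6.881·2.063×10¹⁰.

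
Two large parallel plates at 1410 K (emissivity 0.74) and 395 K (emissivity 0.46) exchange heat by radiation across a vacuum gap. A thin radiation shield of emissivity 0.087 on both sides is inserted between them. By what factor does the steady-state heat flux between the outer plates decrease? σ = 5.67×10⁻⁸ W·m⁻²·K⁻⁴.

factor ≈ 9.71

Without shield: q₀ = σΔ(T⁴)/(1/ε₁+1/ε₂−1) with denominator 2.525.
With shield the two gaps are in series; the resistances add: (1/ε₁+1/ε_s−1)+(1/ε_s+1/ε₂−1) = 11.85+12.67 = 24.51.
Heat-flux ratio q₀/q = 24.51/2.525.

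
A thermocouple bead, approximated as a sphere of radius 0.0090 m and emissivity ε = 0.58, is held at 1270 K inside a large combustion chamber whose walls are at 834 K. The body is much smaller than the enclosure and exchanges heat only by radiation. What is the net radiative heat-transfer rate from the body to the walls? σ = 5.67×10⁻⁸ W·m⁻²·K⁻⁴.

P_net ≈ 70.9 W

For a small grey body in a large enclosure: P_net = εσA(T_body⁴ − T_wall⁴).
A = 4πr² = 0.001018 m²; T_body⁴ − T_wall⁴ = 2.601×10¹² − 4.838×10¹¹ = 2.118×10¹² K⁴.
|P_net| = 0.58·5.67×10⁻⁸·0.001018·2.118×10¹².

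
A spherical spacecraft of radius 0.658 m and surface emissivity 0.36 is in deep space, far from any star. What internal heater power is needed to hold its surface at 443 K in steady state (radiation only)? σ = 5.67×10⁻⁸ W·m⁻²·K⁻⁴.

P ≈ 4280 W

P = εσ·4πr²·T⁴.
4πr² = 5.441 m²; T⁴ = 3.851×10¹⁰ K⁴.
P = 0.36·5.67×10⁻⁸·5.441·3.851×10¹⁰.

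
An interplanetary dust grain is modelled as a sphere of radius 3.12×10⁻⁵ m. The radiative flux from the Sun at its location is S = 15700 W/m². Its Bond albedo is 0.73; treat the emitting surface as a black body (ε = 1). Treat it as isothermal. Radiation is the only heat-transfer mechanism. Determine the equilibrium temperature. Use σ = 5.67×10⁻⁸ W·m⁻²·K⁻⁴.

T ≈ 370 K

At equilibrium, absorbed power = emitted power.
Absorbing cross-section = πr² = 3.058×10⁻⁹ m²; emitting surface = 4πr² = 1.223×10⁻⁸ m² (ratio 4).
(1−a)S·A_cross = εσ·A_surf·T⁴  ⇒  T⁴ = (1−a)S/(4σ).
T⁴ = 0.270·15700/(4·5.67×10⁻⁸) = 1.869×10¹⁰ K⁴.
T = (1.869×10¹⁰)^(1/4).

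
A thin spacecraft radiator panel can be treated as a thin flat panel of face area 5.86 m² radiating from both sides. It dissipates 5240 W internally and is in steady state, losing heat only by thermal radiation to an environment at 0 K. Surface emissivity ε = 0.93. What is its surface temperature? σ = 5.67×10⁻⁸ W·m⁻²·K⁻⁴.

T ≈ 303 K

Steady state: internal power = radiated power, P = εσA T⁴.
Radiating area A = 2·5.86 = 11.72 m².
T⁴ = P/(εσA) = 5240/(0.93·5.67×10⁻⁸·11.72) = 8.479×10⁹ K⁴.
T = (8.479×10⁹)^(1/4).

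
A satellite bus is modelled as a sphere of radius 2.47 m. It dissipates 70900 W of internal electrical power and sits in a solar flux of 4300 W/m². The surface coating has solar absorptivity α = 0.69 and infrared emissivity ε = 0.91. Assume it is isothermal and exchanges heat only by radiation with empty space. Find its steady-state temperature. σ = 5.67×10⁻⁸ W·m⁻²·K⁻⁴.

At steady state, absorbed solar power + internal power = radiated power.
Absorbed: α·S·A_cross = 0.69·4300·19.17 = 56870 W (cross-section πr²).
Total input = 56870 + 70900 = 1.278×10⁵ W.
Radiated: εσ·A_surf·T⁴ with A_surf = 4πr² = 76.67 m².
T⁴ = 1.278×10⁵/(0.91·5.67×10⁻⁸·76.67) = 3.230×10¹⁰ K⁴.

T ≈ 424 K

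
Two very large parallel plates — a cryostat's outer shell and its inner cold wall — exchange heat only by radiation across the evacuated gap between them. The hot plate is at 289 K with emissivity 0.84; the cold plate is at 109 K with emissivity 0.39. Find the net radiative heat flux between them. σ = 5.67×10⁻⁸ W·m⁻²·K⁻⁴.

q ≈ 141 W/m²

For two infinite grey parallel plates, q = σ(T₁⁴ − T₂⁴)/(1/ε₁ + 1/ε₂ − 1).
T₁⁴ − T₂⁴ = 6.976×10⁹ − 1.412×10⁸ = 6.835×10⁹ K⁴.
1/ε₁ + 1/ε₂ − 1 = 1.190 + 2.564 − 1 = 2.755.
q = 5.67×10⁻⁸ × 6.835×10⁹ / 2.755.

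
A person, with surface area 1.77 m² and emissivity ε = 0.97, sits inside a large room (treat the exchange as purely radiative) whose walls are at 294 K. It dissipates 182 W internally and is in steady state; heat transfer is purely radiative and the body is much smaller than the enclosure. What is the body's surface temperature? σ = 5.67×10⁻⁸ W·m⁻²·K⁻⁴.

For a small grey body in a large enclosure, net radiated power = εσA(T⁴ − T_w⁴).
Steady state: P = εσA(T⁴ − T_w⁴) with A = 1.77 m².
T⁴ = P/(εσA) + T_w⁴ = 182/(0.97·5.67×10⁻⁸·1.770) + (294)⁴
    = 1.870×10⁹ + 7.471×10⁹ = 9.341×10⁹ K⁴.

T ≈ 311 K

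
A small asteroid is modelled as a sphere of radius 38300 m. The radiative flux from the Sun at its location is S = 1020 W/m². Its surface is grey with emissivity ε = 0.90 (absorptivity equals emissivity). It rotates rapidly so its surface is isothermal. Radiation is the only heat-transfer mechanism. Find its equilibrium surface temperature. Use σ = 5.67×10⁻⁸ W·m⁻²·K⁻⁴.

At equilibrium, absorbed power = emitted power.
Absorbing cross-section = πr² = 4.608×10⁹ m²; emitting surface = 4πr² = 1.843×10¹⁰ m² (ratio 4).
εS·A_cross = εσ·A_surf·T⁴  ⇒  T⁴ = S/(4σ)   (ε cancels).
T⁴ = 1020/(4·5.67×10⁻⁸) = 4.497×10⁹ K⁴.
T = (4.497×10⁹)^(1/4).

T ≈ 259 K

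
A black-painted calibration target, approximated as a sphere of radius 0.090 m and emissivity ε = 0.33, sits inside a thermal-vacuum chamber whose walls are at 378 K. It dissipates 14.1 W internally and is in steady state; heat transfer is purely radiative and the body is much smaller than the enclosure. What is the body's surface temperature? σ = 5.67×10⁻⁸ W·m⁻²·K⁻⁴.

T ≈ 408 K

For a small grey body in a large enclosure, net radiated power = εσA(T⁴ − T_w⁴).
Steady state: P = εσA(T⁴ − T_w⁴) with A = 4πr² = 0.1018 m².
T⁴ = P/(εσA) + T_w⁴ = 14.1/(0.33·5.67×10⁻⁸·0.1018) + (378)⁴
    = 7.403×10⁹ + 2.042×10¹⁰ = 2.782×10¹⁰ K⁴.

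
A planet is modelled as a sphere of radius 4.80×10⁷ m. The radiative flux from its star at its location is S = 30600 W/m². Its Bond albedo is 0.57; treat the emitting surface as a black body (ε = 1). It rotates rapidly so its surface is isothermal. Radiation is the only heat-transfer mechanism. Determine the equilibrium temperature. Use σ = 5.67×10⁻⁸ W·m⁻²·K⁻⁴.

At equilibrium, absorbed power = emitted power.
Absorbing cross-section = πr² = 7.238×10¹⁵ m²; emitting surface = 4πr² = 2.895×10¹⁶ m² (ratio 4).
(1−a)S·A_cross = εσ·A_surf·T⁴  ⇒  T⁴ = (1−a)S/(4σ).
T⁴ = 0.430·30600/(4·5.67×10⁻⁸) = 5.802×10¹⁰ K⁴.
T = (5.802×10¹⁰)^(1/4).

T ≈ 491 K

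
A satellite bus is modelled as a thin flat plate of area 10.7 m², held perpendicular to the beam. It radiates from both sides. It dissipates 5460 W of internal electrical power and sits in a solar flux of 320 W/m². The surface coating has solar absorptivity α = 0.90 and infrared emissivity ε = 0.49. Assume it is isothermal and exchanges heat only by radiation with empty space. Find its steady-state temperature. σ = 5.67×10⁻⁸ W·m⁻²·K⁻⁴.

T ≈ 346 K

At steady state, absorbed solar power + internal power = radiated power.
Absorbed: α·S·A_cross = 0.90·320·10.70 = 3082 W (cross-section A).
Total input = 3082 + 5460 = 8542 W.
Radiated: εσ·A_surf·T⁴ with A_surf = 2A = 21.40 m².
T⁴ = 8542/(0.49·5.67×10⁻⁸·21.40) = 1.437×10¹⁰ K⁴.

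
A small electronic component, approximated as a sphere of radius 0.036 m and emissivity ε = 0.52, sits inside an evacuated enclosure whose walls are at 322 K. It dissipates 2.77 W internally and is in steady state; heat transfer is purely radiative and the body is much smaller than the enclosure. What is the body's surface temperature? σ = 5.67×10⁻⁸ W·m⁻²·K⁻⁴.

For a small grey body in a large enclosure, net radiated power = εσA(T⁴ − T_w⁴).
Steady state: P = εσA(T⁴ − T_w⁴) with A = 4πr² = 0.01629 m².
T⁴ = P/(εσA) + T_w⁴ = 2.77/(0.52·5.67×10⁻⁸·0.01629) + (322)⁴
    = 5.769×10⁹ + 1.075×10¹⁰ = 1.652×10¹⁰ K⁴.

T ≈ 359 K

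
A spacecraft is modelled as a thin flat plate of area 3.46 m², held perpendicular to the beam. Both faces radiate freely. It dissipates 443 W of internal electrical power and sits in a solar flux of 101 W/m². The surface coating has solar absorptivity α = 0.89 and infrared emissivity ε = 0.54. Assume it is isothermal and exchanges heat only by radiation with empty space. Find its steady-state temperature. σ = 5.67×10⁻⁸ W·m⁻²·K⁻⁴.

T ≈ 244 K

At steady state, absorbed solar power + internal power = radiated power.
Absorbed: α·S·A_cross = 0.89·101·3.460 = 311.0 W (cross-section A).
Total input = 311.0 + 443 = 754.0 W.
Radiated: εσ·A_surf·T⁴ with A_surf = 2A = 6.920 m².
T⁴ = 754.0/(0.54·5.67×10⁻⁸·6.920) = 3.559×10⁹ K⁴.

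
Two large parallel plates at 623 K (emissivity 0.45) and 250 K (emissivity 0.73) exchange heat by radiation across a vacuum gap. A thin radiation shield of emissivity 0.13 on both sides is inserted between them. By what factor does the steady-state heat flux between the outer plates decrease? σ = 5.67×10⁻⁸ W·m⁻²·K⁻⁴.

factor ≈ 6.55

Without shield: q₀ = σΔ(T⁴)/(1/ε₁+1/ε₂−1) with denominator 2.592.
With shield the two gaps are in series; the resistances add: (1/ε₁+1/ε_s−1)+(1/ε_s+1/ε₂−1) = 8.915+8.062 = 16.98.
Heat-flux ratio q₀/q = 16.98/2.592.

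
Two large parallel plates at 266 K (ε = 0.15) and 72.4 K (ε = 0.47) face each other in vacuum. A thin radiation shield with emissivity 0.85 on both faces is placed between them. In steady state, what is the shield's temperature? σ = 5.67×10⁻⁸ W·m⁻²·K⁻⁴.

In steady state the net flux on the hot side equals that on the cold side.
σ(T₁⁴−T_s⁴)/D₁ = σ(T_s⁴−T₂⁴)/D₂, with D₁ = 1/ε₁+1/ε_s−1 = 6.843, D₂ = 1/ε_s+1/ε₂−1 = 2.304.
Solve for T_s⁴: T_s⁴ = (D₂·T₁⁴ + D₁·T₂⁴)/(D₁+D₂) = 1.282×10⁹ K⁴.

T_s ≈ 189 K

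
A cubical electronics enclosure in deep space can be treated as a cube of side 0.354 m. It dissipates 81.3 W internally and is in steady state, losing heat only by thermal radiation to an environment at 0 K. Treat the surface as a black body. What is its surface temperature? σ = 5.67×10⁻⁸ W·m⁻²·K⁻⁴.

T ≈ 209 K

Steady state: internal power = radiated power, P = εσA T⁴.
Radiating area A = 6L² = 0.7519 m².
T⁴ = P/(εσA) = 81.3/(1.0·5.67×10⁻⁸·0.7519) = 1.907×10⁹ K⁴.
T = (1.907×10⁹)^(1/4).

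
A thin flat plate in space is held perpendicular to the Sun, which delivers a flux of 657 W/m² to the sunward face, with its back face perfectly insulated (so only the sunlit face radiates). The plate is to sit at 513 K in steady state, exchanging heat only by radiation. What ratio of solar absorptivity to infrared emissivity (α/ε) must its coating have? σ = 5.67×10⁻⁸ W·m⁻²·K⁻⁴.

Balance: αS·A = εσ·1A·T⁴ ⇒ α/ε = σT⁴/S.
α/ε = 5.67×10⁻⁸·(513)⁴/657 = 5.67×10⁻⁸·6.926×10¹⁰/657.

α/ε ≈ 5.98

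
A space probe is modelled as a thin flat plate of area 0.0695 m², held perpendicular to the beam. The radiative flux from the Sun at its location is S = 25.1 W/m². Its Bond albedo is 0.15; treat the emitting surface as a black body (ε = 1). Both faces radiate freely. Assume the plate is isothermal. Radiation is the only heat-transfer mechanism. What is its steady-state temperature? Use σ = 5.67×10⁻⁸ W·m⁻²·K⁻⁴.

T ≈ 117 K

At equilibrium, absorbed power = emitted power.
Absorbing cross-section = A = 0.06950 m²; emitting surface = 2A = 0.1390 m² (ratio 2).
(1−a)S·A_cross = εσ·A_surf·T⁴  ⇒  T⁴ = (1−a)S/(2σ).
T⁴ = 0.850·25.1/(2·5.67×10⁻⁸) = 1.881×10⁸ K⁴.
T = (1.881×10⁸)^(1/4).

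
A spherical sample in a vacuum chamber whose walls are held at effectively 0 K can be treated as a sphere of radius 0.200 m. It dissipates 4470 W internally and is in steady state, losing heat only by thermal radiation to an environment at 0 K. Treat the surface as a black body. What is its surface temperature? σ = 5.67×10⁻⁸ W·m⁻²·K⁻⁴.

Steady state: internal power = radiated power, P = εσA T⁴.
Radiating area A = 4πr² = 0.5027 m².
T⁴ = P/(εσA) = 4470/(1.0·5.67×10⁻⁸·0.5027) = 1.568×10¹¹ K⁴.
T = (1.568×10¹¹)^(1/4).

T ≈ 629 K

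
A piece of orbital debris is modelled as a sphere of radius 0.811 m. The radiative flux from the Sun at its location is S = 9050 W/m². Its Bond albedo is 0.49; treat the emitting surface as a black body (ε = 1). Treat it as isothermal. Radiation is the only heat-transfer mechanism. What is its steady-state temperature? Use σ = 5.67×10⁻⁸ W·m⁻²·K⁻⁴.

T ≈ 378 K

At equilibrium, absorbed power = emitted power.
Absorbing cross-section = πr² = 2.066 m²; emitting surface = 4πr² = 8.265 m² (ratio 4).
(1−a)S·A_cross = εσ·A_surf·T⁴  ⇒  T⁴ = (1−a)S/(4σ).
T⁴ = 0.510·9050/(4·5.67×10⁻⁸) = 2.035×10¹⁰ K⁴.
T = (2.035×10¹⁰)^(1/4).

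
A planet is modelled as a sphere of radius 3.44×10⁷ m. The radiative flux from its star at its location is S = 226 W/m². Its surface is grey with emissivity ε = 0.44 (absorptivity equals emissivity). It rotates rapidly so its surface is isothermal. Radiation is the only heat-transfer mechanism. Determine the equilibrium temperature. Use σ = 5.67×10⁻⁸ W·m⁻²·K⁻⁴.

At equilibrium, absorbed power = emitted power.
Absorbing cross-section = πr² = 3.718×10¹⁵ m²; emitting surface = 4πr² = 1.487×10¹⁶ m² (ratio 4).
εS·A_cross = εσ·A_surf·T⁴  ⇒  T⁴ = S/(4σ)   (ε cancels).
T⁴ = 226/(4·5.67×10⁻⁸) = 9.965×10⁸ K⁴.
T = (9.965×10⁸)^(1/4).

T ≈ 178 K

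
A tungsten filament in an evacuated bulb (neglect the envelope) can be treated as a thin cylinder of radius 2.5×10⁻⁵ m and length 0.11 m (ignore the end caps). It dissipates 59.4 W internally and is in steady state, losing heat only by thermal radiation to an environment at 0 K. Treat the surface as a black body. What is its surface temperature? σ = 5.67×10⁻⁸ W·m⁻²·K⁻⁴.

T ≈ 2790 K

Steady state: internal power = radiated power, P = εσA T⁴.
Radiating area A = 2πrL = 1.728×10⁻⁵ m².
T⁴ = P/(εσA) = 59.4/(1.0·5.67×10⁻⁸·1.728×10⁻⁵) = 6.063×10¹³ K⁴.
T = (6.063×10¹³)^(1/4).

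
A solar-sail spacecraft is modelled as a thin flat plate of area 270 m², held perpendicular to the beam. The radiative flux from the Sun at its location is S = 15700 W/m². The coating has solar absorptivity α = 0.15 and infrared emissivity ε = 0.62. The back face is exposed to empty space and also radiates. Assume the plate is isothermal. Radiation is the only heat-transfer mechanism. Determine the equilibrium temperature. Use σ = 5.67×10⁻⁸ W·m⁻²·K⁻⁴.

T ≈ 428 K

At equilibrium, absorbed power = emitted power.
Absorbing cross-section = A = 270.0 m²; emitting surface = 2A = 540.0 m² (ratio 2).
αS·A_cross = εσ·A_surf·T⁴  ⇒  T⁴ = αS/(ε·2σ).
T⁴ = 0.150·15700/(0.62·2·5.67×10⁻⁸) = 3.350×10¹⁰ K⁴.
T = (3.350×10¹⁰)^(1/4).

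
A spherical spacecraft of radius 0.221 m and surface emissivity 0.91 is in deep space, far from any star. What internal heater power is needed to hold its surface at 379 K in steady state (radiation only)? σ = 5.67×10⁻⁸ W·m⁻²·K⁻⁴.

P ≈ 653 W

P = εσ·4πr²·T⁴.
4πr² = 0.6138 m²; T⁴ = 2.063×10¹⁰ K⁴.
P = 0.91·5.67×10⁻⁸·0.6138·2.063×10¹⁰.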